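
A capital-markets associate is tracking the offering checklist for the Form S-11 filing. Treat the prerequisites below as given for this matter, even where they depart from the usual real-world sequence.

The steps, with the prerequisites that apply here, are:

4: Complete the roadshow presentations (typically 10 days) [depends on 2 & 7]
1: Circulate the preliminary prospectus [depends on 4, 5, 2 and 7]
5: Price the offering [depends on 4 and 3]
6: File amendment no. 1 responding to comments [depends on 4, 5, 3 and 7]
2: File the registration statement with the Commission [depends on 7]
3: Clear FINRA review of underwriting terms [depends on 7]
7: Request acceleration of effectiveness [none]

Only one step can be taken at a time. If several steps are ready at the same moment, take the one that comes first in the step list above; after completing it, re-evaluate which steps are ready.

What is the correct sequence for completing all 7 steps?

7 has no prerequisites → 7 first.
Now 2 and 3 have their prerequisites met. 2 is listed earlier, so 2 next.
Now 4 and 3 have their prerequisites met. 4 is listed earlier, so 4 next.
Next only 3 has its prerequisites met → 3.
5 needed 4 and 3, now all done → 5.
1 and 6 are both available; 1 is listed earlier → 1.
6 needed 4, 5, 3 and 7, now all done → 6.

7 2 4 3 5 1 6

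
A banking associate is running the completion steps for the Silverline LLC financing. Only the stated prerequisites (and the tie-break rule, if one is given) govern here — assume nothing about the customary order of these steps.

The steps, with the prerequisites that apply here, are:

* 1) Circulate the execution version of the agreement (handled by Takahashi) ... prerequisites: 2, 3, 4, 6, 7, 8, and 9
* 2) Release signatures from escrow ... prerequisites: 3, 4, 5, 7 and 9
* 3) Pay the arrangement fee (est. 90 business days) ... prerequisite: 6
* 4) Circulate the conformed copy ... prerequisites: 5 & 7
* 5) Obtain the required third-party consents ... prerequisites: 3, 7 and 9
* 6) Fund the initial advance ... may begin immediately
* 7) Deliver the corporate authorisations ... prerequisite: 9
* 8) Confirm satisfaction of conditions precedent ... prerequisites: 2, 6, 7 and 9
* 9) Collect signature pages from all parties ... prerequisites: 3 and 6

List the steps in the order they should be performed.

6 has no prerequisites → 6 first.
That leaves 3 as the only ready step → 3.
9 needed 3 and 6, now all done → 9.
7 needed 9, now all done → 7.
Next only 5 has its prerequisites met → 5.
4 needed 5 and 7, now all done → 4.
2 is the only step now ready → 2.
That leaves 8 as the only ready step → 8.
Next only 1 has its prerequisites met → 1.

6, 3, 9, 7, 5, 4, 2, 8, 1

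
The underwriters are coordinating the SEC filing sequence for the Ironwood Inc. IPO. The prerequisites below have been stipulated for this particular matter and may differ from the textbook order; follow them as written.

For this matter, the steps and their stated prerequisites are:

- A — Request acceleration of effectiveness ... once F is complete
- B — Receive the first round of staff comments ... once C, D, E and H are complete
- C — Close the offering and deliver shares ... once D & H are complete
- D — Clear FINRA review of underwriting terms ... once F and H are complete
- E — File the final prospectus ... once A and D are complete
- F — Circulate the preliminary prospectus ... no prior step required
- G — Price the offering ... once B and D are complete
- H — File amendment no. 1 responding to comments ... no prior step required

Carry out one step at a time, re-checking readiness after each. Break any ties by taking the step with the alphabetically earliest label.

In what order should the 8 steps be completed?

F and H have no prerequisites; F has the earlier label, so F is first.
Ready: A and H. A has the earlier label → A.
Next only H has its prerequisites met → H.
D needed F and H, now all done → D.
C and E are both available; C has the earlier label → C.
E is the only step now ready → E.
That leaves B as the only ready step → B.
That leaves G as the only ready step → G.

F A H D C E B G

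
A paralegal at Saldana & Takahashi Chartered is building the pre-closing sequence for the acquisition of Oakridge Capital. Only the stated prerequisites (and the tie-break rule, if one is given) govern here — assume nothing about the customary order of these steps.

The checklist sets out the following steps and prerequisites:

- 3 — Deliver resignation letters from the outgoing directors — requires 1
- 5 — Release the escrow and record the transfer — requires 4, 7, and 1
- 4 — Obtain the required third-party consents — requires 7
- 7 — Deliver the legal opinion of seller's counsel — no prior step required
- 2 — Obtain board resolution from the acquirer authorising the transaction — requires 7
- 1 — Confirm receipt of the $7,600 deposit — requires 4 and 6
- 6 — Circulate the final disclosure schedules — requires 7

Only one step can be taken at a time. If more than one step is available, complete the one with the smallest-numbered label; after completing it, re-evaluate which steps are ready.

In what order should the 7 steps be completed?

7, 2, 4, 6, 1, 3, 5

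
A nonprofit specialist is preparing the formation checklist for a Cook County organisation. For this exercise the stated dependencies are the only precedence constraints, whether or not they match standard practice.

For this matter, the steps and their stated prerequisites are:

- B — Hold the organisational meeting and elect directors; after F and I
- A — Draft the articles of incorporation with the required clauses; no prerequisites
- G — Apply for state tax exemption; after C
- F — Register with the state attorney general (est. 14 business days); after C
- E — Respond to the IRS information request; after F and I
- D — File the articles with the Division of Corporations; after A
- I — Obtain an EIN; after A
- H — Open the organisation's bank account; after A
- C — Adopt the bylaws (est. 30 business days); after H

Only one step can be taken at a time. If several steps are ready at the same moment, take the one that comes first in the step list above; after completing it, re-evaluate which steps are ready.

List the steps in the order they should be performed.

A, D, I, H, C, G, F, B, E

Only A has no prerequisites, so it is first.
D, I and H are all available; D is listed earlier → D.
Ready: I and H. I is listed earlier → I.
H needed A, now all done → H.
That leaves C as the only ready step → C.
Now G and F have their prerequisites met. G is listed earlier, so G next.
Next only F has its prerequisites met → F.
Now B and E have their prerequisites met. B is listed earlier, so B next.
E needed F and I, now all done → E.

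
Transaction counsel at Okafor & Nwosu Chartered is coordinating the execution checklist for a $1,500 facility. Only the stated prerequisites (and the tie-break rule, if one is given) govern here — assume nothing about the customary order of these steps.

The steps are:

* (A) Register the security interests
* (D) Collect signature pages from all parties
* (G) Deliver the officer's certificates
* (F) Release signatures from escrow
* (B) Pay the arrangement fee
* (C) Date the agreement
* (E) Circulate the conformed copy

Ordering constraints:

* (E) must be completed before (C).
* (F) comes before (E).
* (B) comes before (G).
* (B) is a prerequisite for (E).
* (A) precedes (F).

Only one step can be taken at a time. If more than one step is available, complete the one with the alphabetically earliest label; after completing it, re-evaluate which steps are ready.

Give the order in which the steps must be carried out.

(A), (B) and (D) have no prerequisites; (A) has the earlier label, so (A) is first.
Ready: (B), (D) and (F). (B) has the earlier label → (B).
(G) now also ready, so the ready set is {(D), (F), (G)}; (D) has the earlier label → (D).
Ready: (F) and (G). (F) has the earlier label → (F).
(E) now also ready, so the ready set is {(E), (G)}; (E) has the earlier label → (E).
(C) and (G) are both available; (C) has the earlier label → (C).
Next only (G) has its prerequisites met → (G).

(A) (B) (D) (F) (E) (C) (G)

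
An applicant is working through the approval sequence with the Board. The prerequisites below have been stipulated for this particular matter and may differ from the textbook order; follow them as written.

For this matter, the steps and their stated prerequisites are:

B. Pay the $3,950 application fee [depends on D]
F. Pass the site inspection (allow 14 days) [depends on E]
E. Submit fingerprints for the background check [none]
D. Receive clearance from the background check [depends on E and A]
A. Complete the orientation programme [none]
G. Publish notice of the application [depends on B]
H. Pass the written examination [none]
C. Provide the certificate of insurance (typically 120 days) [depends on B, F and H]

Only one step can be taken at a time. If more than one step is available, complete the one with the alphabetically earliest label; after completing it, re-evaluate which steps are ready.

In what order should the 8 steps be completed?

A, E, D, B, F, G, H, C

Nothing is required for A, E and H. A has the earlier label → A first.
Now E and H have their prerequisites met. E has the earlier label, so E next.
D and F now also ready, so the ready set is {D, F, H}; D has the earlier label → D.
B, F and H are all available; B has the earlier label → B.
G now also ready, so the ready set is {F, G, H}; F has the earlier label → F.
Now G and H have their prerequisites met. G has the earlier label, so G next.
H is the only step now ready → H.
That leaves C as the only ready step → C.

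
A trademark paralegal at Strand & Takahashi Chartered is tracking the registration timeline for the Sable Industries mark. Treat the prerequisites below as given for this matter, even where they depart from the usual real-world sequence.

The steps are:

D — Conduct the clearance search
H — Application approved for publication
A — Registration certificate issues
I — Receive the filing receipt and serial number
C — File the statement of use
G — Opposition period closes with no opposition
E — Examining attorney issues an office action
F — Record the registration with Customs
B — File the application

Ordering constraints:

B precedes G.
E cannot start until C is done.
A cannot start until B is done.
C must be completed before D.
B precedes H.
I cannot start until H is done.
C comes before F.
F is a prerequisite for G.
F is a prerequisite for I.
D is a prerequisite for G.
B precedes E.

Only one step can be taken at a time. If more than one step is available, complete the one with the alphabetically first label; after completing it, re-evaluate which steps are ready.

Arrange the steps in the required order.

Nothing is required for B and C. B has the earlier label → B first.
Ready: A, C and H. A has the earlier label → A.
Now C and H have their prerequisites met. C has the earlier label, so C next.
D, E, F and H are all available; D has the earlier label → D.
E, F and H are all available; E has the earlier label → E.
Now F and H have their prerequisites met. F has the earlier label, so F next.
G now also ready, so the ready set is {G, H}; G has the earlier label → G.
H needed B, now all done → H.
I needed F and H, now all done → I.

B, A, C, D, E, F, G, H, I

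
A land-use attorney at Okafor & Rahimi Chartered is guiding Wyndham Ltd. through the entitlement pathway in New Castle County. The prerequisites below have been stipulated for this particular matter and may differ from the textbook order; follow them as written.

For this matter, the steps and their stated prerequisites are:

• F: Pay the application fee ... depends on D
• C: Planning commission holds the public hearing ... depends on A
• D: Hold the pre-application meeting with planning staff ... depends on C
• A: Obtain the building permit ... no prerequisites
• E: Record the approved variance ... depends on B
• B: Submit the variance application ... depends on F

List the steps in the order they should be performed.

Only A has no prerequisites, so it is first.
C needed A, now all done → C.
D is the only step now ready → D.
Next only F has its prerequisites met → F.
Next only B has its prerequisites met → B.
E needed B, now all done → E.

A → C → D → F → B → E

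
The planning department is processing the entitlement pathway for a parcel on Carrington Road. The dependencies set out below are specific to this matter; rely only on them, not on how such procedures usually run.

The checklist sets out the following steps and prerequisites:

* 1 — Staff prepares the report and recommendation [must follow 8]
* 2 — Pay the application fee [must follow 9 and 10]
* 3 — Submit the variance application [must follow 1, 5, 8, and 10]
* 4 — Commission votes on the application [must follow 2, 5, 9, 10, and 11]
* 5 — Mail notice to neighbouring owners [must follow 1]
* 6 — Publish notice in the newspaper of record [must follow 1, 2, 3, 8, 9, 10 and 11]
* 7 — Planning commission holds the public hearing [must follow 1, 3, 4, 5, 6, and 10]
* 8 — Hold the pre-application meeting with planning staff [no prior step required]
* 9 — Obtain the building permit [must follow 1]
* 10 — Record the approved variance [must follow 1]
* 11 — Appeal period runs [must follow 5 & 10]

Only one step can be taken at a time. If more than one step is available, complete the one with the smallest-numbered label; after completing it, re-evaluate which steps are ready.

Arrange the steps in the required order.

8 has no prerequisites → 8 first.
1 is the only step now ready → 1.
Ready: 5, 9 and 10. 5 has the earlier label → 5.
Ready: 9 and 10. 9 has the earlier label → 9.
Next only 10 has its prerequisites met → 10.
2, 3 and 11 are all available; 2 has the earlier label → 2.
Ready: 3 and 11. 3 has the earlier label → 3.
11 needed 5 and 10, now all done → 11.
Now 4 and 6 have their prerequisites met. 4 has the earlier label, so 4 next.
6 needed 1, 2, 3, 8, 9, 10 and 11, now all done → 6.
Next only 7 has its prerequisites met → 7.

8, 1, 5, 9, 10, 2, 3, 11, 4, 6, 7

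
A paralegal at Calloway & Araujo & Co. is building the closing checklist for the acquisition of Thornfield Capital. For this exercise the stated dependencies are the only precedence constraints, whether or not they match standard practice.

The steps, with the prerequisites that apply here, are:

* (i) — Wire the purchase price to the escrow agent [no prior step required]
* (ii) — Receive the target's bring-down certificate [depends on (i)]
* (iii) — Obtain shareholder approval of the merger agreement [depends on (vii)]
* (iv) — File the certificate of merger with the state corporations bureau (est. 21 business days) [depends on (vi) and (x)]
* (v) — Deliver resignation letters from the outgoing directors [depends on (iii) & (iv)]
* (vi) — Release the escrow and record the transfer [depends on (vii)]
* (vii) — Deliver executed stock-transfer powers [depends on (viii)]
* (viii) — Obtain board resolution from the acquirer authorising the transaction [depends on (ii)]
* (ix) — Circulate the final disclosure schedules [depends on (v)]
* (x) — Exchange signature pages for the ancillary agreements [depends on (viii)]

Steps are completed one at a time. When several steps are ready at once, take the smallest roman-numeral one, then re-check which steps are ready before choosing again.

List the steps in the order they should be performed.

(i) has no prerequisites → (i) first.
(ii) needed (i), now all done → (ii).
Next only (viii) has its prerequisites met → (viii).
Ready: (vii) and (x). (vii) has the earlier label → (vii).
Now (iii), (vi) and (x) have their prerequisites met. (iii) has the earlier label, so (iii) next.
Now (vi) and (x) have their prerequisites met. (vi) has the earlier label, so (vi) next.
(x) is the only step now ready → (x).
Next only (iv) has its prerequisites met → (iv).
(v) needed (iii) and (iv), now all done → (v).
Next only (ix) has its prerequisites met → (ix).

(i) → (ii) → (viii) → (vii) → (iii) → (vi) → (x) → (iv) → (v) → (ix)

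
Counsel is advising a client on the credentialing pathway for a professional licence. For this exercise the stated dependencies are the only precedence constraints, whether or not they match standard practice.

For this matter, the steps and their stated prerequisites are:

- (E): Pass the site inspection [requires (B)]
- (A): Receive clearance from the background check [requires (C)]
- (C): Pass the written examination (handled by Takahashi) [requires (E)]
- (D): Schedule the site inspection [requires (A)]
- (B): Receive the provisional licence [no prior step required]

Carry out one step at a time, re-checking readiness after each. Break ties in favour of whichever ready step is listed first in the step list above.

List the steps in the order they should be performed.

(B) → (E) → (C) → (A) → (D)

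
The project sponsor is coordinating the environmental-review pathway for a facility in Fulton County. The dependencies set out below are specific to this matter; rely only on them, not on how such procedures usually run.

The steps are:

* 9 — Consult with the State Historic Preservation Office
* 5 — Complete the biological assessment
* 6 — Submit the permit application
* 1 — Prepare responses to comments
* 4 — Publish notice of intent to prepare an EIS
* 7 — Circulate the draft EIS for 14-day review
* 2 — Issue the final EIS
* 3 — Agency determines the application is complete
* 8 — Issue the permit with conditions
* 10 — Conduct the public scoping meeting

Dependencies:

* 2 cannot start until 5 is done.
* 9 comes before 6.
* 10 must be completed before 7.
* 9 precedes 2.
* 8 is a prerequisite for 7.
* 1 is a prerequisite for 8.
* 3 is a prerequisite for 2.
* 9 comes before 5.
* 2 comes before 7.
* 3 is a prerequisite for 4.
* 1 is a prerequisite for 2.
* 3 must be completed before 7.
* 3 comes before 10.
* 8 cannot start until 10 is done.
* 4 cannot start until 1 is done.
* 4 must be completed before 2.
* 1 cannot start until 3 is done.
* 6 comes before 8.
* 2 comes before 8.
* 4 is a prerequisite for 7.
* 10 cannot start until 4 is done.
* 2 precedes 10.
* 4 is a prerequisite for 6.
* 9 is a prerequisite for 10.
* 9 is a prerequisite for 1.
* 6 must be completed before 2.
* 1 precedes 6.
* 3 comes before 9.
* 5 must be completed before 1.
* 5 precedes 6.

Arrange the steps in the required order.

3, 9, 5, 1, 4, 6, 2, 10, 8, 7

3 is the only step with nothing outstanding, so it goes first.
9 needed 3, now all done → 9.
5 is the only step now ready → 5.
1 is the only step now ready → 1.
4 needed 1 and 3, now all done → 4.
6 needed 9, 5, 1 and 4, now all done → 6.
2 needed 9, 5, 6, 1, 4 and 3, now all done → 2.
10 needed 9, 4, 2 and 3, now all done → 10.
That leaves 8 as the only ready step → 8.
Next only 7 has its prerequisites met → 7.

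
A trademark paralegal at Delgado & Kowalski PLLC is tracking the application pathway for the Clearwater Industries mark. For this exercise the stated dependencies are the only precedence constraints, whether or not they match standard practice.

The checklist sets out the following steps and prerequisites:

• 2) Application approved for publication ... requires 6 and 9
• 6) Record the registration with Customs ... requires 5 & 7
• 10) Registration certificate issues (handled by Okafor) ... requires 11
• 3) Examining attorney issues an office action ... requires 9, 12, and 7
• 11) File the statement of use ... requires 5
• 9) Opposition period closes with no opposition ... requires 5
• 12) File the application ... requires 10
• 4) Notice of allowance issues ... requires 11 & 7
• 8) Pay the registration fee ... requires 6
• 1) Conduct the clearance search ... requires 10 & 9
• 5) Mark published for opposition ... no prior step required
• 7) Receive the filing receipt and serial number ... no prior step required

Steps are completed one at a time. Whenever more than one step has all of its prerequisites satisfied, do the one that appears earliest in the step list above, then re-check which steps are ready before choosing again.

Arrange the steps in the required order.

Nothing is required for 5 and 7. 5 is listed earlier → 5 first.
11 and 9 now also ready, so the ready set is {11, 9, 7}; 11 is listed earlier → 11.
Now 10, 9 and 7 have their prerequisites met. 10 is listed earlier, so 10 next.
9, 12 and 7 are all available; 9 is listed earlier → 9.
12, 1 and 7 are all available; 12 is listed earlier → 12.
1 and 7 are both available; 1 is listed earlier → 1.
Next only 7 has its prerequisites met → 7.
6, 3 and 4 are all available; 6 is listed earlier → 6.
2, 3, 4 and 8 are all available; 2 is listed earlier → 2.
Now 3, 4 and 8 have their prerequisites met. 3 is listed earlier, so 3 next.
4 and 8 are both available; 4 is listed earlier → 4.
8 needed 6, now all done → 8.

5, 11, 10, 9, 12, 1, 7, 6, 2, 3, 4, 8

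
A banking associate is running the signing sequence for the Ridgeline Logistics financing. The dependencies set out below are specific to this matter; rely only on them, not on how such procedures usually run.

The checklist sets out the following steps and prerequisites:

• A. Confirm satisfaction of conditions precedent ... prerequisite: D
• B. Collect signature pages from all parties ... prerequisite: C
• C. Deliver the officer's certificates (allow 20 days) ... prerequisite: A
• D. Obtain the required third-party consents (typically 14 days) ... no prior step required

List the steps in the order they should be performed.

D A C B

Only D has no prerequisites, so it is first.
A needed D, now all done → A.
C needed A, now all done → C.
B is the only step now ready → B.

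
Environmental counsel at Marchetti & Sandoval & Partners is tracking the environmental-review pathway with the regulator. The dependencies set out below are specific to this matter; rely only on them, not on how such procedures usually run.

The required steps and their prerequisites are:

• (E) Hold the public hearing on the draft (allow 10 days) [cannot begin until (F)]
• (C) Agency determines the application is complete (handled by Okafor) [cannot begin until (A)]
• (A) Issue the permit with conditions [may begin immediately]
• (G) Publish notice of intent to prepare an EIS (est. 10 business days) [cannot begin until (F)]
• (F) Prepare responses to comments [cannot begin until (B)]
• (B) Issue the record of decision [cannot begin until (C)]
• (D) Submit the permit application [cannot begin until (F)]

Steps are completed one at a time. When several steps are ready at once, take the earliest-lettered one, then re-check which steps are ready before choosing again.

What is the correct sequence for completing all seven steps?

(A) (C) (B) (F) (D) (E) (G)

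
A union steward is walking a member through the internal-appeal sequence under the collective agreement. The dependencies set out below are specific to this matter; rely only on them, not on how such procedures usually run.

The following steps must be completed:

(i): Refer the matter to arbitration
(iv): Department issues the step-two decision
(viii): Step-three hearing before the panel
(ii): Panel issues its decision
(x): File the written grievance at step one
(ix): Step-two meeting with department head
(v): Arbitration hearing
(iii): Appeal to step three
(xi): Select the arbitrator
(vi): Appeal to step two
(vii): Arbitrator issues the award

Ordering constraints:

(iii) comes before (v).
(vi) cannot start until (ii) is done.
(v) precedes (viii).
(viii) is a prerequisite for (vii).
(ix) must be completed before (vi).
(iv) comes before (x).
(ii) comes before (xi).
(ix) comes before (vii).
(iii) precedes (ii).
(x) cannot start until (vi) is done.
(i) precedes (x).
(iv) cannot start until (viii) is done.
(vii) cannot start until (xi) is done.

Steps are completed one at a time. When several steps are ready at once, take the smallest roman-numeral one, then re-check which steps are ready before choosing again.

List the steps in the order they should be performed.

(i) (iii) (ii) (v) (viii) (iv) (ix) (vi) (x) (xi) (vii)

(i), (iii) and (ix) have no prerequisites; (i) has the earlier label, so (i) is first.
Ready: (iii) and (ix). (iii) has the earlier label → (iii).
(ii) and (v) now also ready, so the ready set is {(ii), (v), (ix)}; (ii) has the earlier label → (ii).
(xi) now also ready, so the ready set is {(v), (ix), (xi)}; (v) has the earlier label → (v).
(viii) now also ready, so the ready set is {(viii), (ix), (xi)}; (viii) has the earlier label → (viii).
Now (iv), (ix) and (xi) have their prerequisites met. (iv) has the earlier label, so (iv) next.
(ix) and (xi) are both available; (ix) has the earlier label → (ix).
Ready: (vi) and (xi). (vi) has the earlier label → (vi).
(x) and (xi) are both available; (x) has the earlier label → (x).
That leaves (xi) as the only ready step → (xi).
Next only (vii) has its prerequisites met → (vii).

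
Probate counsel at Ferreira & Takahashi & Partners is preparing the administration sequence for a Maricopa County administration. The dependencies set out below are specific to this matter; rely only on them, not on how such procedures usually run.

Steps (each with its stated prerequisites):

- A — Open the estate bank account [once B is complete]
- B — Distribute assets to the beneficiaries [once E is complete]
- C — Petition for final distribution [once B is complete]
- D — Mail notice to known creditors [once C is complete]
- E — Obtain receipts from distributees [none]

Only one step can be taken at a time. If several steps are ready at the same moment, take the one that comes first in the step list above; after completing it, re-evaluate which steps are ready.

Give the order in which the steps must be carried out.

E, B, A, C, D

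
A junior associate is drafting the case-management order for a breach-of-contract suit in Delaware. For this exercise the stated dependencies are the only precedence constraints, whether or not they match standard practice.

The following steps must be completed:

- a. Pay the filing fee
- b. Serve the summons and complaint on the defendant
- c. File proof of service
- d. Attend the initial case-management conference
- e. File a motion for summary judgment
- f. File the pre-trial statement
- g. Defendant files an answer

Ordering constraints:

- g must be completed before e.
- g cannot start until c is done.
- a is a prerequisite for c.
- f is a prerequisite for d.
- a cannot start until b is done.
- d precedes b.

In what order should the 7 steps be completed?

f d b a c g e

Only f has no prerequisites, so it is first.
d needed f, now all done → d.
b needed d, now all done → b.
a needed b, now all done → a.
c needed a, now all done → c.
That leaves g as the only ready step → g.
Next only e has its prerequisites met → e.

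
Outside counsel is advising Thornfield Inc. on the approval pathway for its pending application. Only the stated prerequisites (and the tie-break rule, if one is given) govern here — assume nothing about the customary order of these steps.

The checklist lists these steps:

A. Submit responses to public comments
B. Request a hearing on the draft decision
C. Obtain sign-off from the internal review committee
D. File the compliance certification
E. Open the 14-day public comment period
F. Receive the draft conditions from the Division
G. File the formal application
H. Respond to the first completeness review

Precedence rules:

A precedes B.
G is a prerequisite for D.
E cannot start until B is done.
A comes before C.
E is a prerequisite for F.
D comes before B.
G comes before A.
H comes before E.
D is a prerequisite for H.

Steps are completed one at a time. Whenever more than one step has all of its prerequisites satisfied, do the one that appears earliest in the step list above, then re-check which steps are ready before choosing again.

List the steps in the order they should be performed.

G is the only step with nothing outstanding, so it goes first.
Ready: A and D. A is listed earlier → A.
C now also ready, so the ready set is {C, D}; C is listed earlier → C.
Next only D has its prerequisites met → D.
Ready: B and H. B is listed earlier → B.
H is the only step now ready → H.
Next only E has its prerequisites met → E.
Next only F has its prerequisites met → F.

G, A, C, D, B, H, E, F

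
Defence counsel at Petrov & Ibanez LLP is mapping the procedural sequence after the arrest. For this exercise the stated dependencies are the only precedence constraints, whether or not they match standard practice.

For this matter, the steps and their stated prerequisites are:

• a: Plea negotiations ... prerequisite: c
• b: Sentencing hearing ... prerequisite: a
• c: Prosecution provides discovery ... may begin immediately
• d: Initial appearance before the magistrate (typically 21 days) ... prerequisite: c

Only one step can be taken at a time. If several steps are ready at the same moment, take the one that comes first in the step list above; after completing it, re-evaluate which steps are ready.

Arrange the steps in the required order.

Only c has no prerequisites, so it is first.
Ready: a and d. a is listed earlier → a.
b now also ready, so the ready set is {b, d}; b is listed earlier → b.
d needed c, now all done → d.

c, a, b, d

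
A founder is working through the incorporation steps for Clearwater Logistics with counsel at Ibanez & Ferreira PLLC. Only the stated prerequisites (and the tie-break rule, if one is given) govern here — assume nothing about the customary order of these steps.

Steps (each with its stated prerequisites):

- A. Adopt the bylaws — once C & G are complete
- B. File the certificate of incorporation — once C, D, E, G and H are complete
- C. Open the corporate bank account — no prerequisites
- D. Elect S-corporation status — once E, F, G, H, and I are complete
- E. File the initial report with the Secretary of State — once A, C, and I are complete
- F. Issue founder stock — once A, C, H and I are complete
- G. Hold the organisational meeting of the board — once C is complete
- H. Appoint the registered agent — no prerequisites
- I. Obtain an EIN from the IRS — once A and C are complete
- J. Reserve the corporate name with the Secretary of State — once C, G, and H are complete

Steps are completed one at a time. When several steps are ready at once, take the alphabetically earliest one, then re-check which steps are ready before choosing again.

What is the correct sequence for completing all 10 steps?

C G A H I E F D B J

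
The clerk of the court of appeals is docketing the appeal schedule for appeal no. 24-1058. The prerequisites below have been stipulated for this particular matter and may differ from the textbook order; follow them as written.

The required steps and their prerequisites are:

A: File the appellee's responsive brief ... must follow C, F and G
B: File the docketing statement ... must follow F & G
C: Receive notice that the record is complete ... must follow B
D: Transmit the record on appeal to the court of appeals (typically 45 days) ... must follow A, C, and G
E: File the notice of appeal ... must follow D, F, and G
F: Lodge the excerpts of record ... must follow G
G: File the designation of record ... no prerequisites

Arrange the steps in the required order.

G, F, B, C, A, D, E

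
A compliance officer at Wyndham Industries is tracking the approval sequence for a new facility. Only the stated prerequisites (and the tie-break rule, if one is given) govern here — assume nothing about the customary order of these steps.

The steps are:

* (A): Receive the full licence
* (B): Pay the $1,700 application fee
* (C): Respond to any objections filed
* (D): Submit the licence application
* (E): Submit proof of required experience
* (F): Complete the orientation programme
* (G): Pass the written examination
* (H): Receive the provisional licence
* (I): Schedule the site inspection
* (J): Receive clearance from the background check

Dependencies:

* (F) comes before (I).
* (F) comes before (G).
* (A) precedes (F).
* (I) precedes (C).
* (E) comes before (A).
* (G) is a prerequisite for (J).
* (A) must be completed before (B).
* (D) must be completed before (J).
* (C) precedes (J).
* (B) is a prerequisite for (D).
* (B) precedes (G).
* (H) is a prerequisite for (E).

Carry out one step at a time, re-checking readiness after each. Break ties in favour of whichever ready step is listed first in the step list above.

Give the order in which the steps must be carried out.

(H) → (E) → (A) → (B) → (D) → (F) → (G) → (I) → (C) → (J)

Only (H) has no prerequisites, so it is first.
(E) needed (H), now all done → (E).
(A) needed (E), now all done → (A).
Now (B) and (F) have their prerequisites met. (B) is listed earlier, so (B) next.
(D) now also ready, so the ready set is {(D), (F)}; (D) is listed earlier → (D).
(F) is the only step now ready → (F).
(G) and (I) are both available; (G) is listed earlier → (G).
(I) needed (F), now all done → (I).
(C) is the only step now ready → (C).
(J) needed (C), (D) and (G), now all done → (J).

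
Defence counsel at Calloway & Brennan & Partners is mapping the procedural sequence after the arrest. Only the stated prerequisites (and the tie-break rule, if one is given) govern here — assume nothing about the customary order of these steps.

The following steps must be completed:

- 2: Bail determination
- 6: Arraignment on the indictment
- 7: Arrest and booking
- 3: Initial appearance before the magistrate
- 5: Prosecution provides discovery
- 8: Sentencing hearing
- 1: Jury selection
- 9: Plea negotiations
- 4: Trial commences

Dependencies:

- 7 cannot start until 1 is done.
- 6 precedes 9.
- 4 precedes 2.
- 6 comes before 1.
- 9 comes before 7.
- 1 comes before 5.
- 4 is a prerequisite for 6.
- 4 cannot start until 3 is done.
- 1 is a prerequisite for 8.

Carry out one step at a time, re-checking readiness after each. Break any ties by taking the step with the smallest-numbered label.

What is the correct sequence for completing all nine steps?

3 4 2 6 1 5 8 9 7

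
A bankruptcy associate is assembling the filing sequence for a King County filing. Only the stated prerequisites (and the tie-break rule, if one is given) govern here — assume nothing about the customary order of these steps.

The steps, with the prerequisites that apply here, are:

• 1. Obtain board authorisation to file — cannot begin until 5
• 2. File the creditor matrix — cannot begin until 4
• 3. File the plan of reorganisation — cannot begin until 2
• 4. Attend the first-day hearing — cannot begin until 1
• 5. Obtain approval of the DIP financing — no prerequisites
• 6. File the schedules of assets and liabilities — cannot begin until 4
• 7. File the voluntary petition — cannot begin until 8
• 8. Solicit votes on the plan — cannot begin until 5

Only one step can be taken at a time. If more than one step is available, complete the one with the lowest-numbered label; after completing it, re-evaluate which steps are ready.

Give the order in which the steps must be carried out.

5 is the only step with nothing outstanding, so it goes first.
1 and 8 are both available; 1 has the earlier label → 1.
4 and 8 are both available; 4 has the earlier label → 4.
2 and 6 now also ready, so the ready set is {2, 6, 8}; 2 has the earlier label → 2.
Ready: 3, 6 and 8. 3 has the earlier label → 3.
Ready: 6 and 8. 6 has the earlier label → 6.
8 is the only step now ready → 8.
Next only 7 has its prerequisites met → 7.

5, 1, 4, 2, 3, 6, 8, 7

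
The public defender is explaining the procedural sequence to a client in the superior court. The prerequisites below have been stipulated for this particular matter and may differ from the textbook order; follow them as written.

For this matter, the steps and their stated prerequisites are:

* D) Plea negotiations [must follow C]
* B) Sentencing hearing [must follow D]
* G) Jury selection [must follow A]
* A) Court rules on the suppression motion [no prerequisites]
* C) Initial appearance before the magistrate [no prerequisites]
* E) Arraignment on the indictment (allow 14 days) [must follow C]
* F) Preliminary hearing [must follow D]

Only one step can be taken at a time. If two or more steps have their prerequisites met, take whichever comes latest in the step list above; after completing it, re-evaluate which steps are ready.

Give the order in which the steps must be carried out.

C and A have no prerequisites; C is listed later, so C is first.
E and D now also ready, so the ready set is {E, A, D}; E is listed later → E.
Ready: A and D. A is listed later → A.
G now also ready, so the ready set is {G, D}; G is listed later → G.
D needed C, now all done → D.
Now F and B have their prerequisites met. F is listed later, so F next.
B is the only step now ready → B.

C, E, A, G, D, F, B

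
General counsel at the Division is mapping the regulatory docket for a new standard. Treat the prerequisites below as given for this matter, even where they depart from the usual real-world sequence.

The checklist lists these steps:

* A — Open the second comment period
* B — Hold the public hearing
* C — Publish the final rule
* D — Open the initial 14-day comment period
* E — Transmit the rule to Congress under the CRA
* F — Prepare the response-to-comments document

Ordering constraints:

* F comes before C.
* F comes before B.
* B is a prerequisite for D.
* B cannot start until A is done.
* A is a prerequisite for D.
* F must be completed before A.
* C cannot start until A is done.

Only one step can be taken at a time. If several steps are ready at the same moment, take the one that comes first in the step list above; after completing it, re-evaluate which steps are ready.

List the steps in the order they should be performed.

E F A B C D

Nothing is required for E and F. E is listed earlier → E first.
F is the only step now ready → F.
Next only A has its prerequisites met → A.
Now B and C have their prerequisites met. B is listed earlier, so B next.
Now C and D have their prerequisites met. C is listed earlier, so C next.
That leaves D as the only ready step → D.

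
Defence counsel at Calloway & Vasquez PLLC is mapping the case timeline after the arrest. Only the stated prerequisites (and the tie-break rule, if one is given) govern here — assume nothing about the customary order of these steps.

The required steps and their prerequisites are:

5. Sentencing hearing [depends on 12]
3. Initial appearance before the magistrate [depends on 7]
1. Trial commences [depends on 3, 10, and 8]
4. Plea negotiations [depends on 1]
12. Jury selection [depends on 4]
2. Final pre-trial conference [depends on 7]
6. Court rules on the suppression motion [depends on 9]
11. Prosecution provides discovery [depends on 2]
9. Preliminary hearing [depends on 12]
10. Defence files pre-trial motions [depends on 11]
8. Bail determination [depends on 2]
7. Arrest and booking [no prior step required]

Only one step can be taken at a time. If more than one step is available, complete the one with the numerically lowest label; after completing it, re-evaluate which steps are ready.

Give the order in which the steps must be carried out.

7, 2, 3, 8, 11, 10, 1, 4, 12, 5, 9, 6

7 is the only step with nothing outstanding, so it goes first.
Ready: 2 and 3. 2 has the earlier label → 2.
Ready: 3, 8 and 11. 3 has the earlier label → 3.
8 and 11 are both available; 8 has the earlier label → 8.
11 needed 2, now all done → 11.
10 needed 11, now all done → 10.
Next only 1 has its prerequisites met → 1.
4 needed 1, now all done → 4.
12 needed 4, now all done → 12.
Now 5 and 9 have their prerequisites met. 5 has the earlier label, so 5 next.
9 needed 12, now all done → 9.
6 is the only step now ready → 6.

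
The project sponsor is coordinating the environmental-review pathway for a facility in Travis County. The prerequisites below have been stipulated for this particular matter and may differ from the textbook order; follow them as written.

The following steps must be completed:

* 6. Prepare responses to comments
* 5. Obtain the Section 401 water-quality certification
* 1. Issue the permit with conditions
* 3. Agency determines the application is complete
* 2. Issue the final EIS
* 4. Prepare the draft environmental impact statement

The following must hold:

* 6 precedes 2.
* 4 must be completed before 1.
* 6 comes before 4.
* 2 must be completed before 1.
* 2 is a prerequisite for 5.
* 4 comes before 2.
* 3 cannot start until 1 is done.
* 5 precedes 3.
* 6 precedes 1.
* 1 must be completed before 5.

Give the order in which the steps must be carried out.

6, 4, 2, 1, 5, 3

Only 6 has no prerequisites, so it is first.
That leaves 4 as the only ready step → 4.
2 is the only step now ready → 2.
1 needed 6, 2 and 4, now all done → 1.
That leaves 5 as the only ready step → 5.
Next only 3 has its prerequisites met → 3.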